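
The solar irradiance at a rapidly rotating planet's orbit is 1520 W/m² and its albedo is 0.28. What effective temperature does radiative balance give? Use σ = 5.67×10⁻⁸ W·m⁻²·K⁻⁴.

T ≈ 264 K

Power absorbed = (1−a)S·πR²; power emitted = 4πR²σT⁴. Equating and cancelling πR²:
T = ((1−a)S / 4σ)^(1/4) = (1090 / (4 × 5.67×10⁻⁸))^(1/4) = (4.83×10^9)^(1/4).
T = 264 K.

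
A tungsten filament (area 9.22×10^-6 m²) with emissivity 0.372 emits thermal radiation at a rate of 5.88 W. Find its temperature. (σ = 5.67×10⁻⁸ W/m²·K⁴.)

T ≈ 2340 K

From P = εσAT⁴, T = (P / εσA)^(1/4) = (5.88 / (0.372 × 5.67×10⁻⁸ × 9.22×10^-6))^(1/4).
T = (3.02×10^13)^(1/4) = 2340 K.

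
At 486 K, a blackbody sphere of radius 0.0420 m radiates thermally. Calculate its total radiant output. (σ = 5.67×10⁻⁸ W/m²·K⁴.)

P ≈ 70.1 W

A = 4πr² = 4π × (0.0420)² = 0.0222 m².
P = σAT⁴ = 5.67×10⁻⁸ × 0.0222 × (486)⁴ = 5.67×10⁻⁸ × 0.0222 × 5.58×10^10.
P = 70.1 W.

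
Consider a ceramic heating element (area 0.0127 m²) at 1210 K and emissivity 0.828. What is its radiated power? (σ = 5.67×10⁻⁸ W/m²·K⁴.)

Stefan–Boltzmann: P = εσAT⁴ = 0.828 × 5.67×10⁻⁸ × 0.0127 × (1210)⁴ = 0.828 × 5.67×10⁻⁸ × 0.0127 × 2.14×10^12.
P = 1280 W.

P ≈ 1280 W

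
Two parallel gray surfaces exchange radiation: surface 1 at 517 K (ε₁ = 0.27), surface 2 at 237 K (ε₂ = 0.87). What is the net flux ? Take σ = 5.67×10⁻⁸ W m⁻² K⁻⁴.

For two large parallel gray plates, q = σ(T₁⁴ − T₂⁴) / (1/ε₁ + 1/ε₂ − 1).
1/ε₁ + 1/ε₂ − 1 = 1/0.27 + 1/0.87 − 1 = 3.853.
T₁⁴ − T₂⁴ = 7.14×10^10 − 3.15×10^9 = 6.83×10^10 K⁴.
q = 5.67×10⁻⁸ × 6.83×10^10 / 3.853 = 1000 W/m².

q ≈ 1000 W/m²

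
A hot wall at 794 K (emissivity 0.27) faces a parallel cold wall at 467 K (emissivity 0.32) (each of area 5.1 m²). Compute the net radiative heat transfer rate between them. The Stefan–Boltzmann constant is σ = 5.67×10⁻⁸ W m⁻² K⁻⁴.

Q ≈ 17400 W

For two large parallel gray plates, q = σ(T₁⁴ − T₂⁴) / (1/ε₁ + 1/ε₂ − 1).
1/ε₁ + 1/ε₂ − 1 = 1/0.27 + 1/0.32 − 1 = 5.829.
T₁⁴ − T₂⁴ = 3.97×10^11 − 4.76×10^10 = 3.50×10^11 K⁴.
q = 5.67×10⁻⁸ × 3.50×10^11 / 5.829 = 3400 W/m².
Q = q·A = 3400 × 5.1 = 17400 W.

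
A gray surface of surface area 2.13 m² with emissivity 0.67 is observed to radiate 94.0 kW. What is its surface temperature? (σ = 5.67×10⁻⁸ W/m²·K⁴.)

From P = εσAT⁴, T = (P / εσA)^(1/4) = (94000 / (0.67 × 5.67×10⁻⁸ × 2.13))^(1/4).
T = (1.16×10^12)^(1/4) = 1040 K.

T ≈ 1040 K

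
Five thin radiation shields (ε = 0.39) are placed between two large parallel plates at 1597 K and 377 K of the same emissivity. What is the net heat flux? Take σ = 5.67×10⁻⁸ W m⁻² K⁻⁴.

q ≈ 14800 W/m²

Each of the 6 gaps contributes resistance (2/ε − 1) = 2/0.39 − 1 = 4.128; total = 24.77.
q = σ(T₁⁴ − T₂⁴) / 24.77 = 5.67×10⁻⁸ × 6.48×10^12 / 24.77 = 14800 W/m².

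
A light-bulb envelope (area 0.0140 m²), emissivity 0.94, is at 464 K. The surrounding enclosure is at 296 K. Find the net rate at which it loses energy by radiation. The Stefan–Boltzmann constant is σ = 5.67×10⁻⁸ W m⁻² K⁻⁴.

Q ≈ 28.9 W

Q = εσA(T⁴ − T_s⁴). T⁴ − T_s⁴ = (464)⁴ − (296)⁴ = 4.64×10^10 − 7.68×10^9 = 3.87×10^10 K⁴.
Q = 0.94 × 5.67×10⁻⁸ × 0.0140 × 3.87×10^10 = 28.9 W.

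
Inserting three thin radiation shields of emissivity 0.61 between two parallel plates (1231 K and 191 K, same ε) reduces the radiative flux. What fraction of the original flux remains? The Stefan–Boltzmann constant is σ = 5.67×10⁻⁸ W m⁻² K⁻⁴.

ratio ≈ 0.250

With N identical shields there are N+1 = 4 gaps in series, each with the same radiative resistance, so the flux falls to 1/(N+1) of its unshielded value.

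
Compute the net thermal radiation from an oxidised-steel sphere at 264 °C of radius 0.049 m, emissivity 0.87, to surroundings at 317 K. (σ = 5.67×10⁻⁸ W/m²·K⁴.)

Q ≈ 109 W

A = 4πr² = 4π × (0.049)² = 0.0302 m².
Convert: 264 °C = 537 K.
Q = εσA(T⁴ − T_s⁴). T⁴ − T_s⁴ = (537)⁴ − (317)⁴ = 8.32×10^10 − 1.01×10^10 = 7.31×10^10 K⁴.
Q = 0.87 × 5.67×10⁻⁸ × 0.0302 × 7.31×10^10 = 109 W.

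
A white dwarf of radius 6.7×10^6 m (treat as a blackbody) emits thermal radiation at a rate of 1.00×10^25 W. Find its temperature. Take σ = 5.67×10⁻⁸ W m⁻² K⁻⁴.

T ≈ 23600 K

A = 4πr² = 4π × (6.7×10^6)² = 5.64×10^14 m².
From P = σAT⁴, T = (P / σA)^(1/4) = (1.00×10^25 / (5.67×10⁻⁸ × 5.64×10^14))^(1/4).
T = (3.13×10^17)^(1/4) = 23600 K.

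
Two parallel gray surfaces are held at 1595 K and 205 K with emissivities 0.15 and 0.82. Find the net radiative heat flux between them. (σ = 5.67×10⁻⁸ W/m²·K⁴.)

For two large parallel gray plates, q = σ(T₁⁴ − T₂⁴) / (1/ε₁ + 1/ε₂ − 1).
1/ε₁ + 1/ε₂ − 1 = 1/0.15 + 1/0.82 − 1 = 6.886.
T₁⁴ − T₂⁴ = 6.47×10^12 − 1.77×10^9 = 6.47×10^12 K⁴.
q = 5.67×10⁻⁸ × 6.47×10^12 / 6.886 = 53300 W/m².

q ≈ 53300 W/m²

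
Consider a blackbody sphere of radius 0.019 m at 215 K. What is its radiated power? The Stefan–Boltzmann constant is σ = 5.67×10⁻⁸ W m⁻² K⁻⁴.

P ≈ 0.550 W

A = 4πr² = 4π × (0.019)² = 4.54×10^-3 m².
P = σAT⁴ = 5.67×10⁻⁸ × 4.54×10^-3 × (215)⁴ = 5.67×10⁻⁸ × 4.54×10^-3 × 2.14×10^9.
P = 0.550 W.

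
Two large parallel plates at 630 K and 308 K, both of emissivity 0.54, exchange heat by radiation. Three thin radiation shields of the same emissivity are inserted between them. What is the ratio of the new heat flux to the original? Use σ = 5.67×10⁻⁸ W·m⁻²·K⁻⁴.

With N identical shields there are N+1 = 4 gaps in series, each with the same radiative resistance, so the flux falls to 1/(N+1) of its unshielded value.

ratio ≈ 0.250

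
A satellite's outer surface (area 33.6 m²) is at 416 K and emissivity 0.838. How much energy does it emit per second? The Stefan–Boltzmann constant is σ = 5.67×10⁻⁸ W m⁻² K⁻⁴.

P ≈ 47800 W

Stefan–Boltzmann: P = εσAT⁴ = 0.838 × 5.67×10⁻⁸ × 33.6 × (416)⁴ = 0.838 × 5.67×10⁻⁸ × 33.6 × 2.99×10^10.
P = 47800 W.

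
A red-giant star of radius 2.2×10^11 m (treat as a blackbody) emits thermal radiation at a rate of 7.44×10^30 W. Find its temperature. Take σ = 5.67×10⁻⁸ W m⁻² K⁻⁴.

T ≈ 3830 K

A = 4πr² = 4π × (2.2×10^11)² = 6.08×10^23 m².
From P = σAT⁴, T = (P / σA)^(1/4) = (7.44×10^30 / (5.67×10⁻⁸ × 6.08×10^23))^(1/4).
T = (2.16×10^14)^(1/4) = 3830 K.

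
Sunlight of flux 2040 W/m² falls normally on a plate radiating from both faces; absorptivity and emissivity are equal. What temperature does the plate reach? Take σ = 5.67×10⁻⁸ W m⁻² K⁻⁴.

T ≈ 366 K

Absorbed flux αS = emitted flux 2εσT⁴ per unit area; with α = ε this gives T = (S/2σ)^(1/4).
T = (2040 / (2 × 5.67×10⁻⁸))^(1/4) = (1.80×10^10)^(1/4).
T = 366 K.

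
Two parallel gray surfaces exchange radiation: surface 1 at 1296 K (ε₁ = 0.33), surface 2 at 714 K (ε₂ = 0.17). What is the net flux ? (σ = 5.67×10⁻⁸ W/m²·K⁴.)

q ≈ 18400 W/m²

For two large parallel gray plates, q = σ(T₁⁴ − T₂⁴) / (1/ε₁ + 1/ε₂ − 1).
1/ε₁ + 1/ε₂ − 1 = 1/0.33 + 1/0.17 − 1 = 7.913.
T₁⁴ − T₂⁴ = 2.82×10^12 − 2.60×10^11 = 2.56×10^12 K⁴.
q = 5.67×10⁻⁸ × 2.56×10^12 / 7.913 = 18400 W/m².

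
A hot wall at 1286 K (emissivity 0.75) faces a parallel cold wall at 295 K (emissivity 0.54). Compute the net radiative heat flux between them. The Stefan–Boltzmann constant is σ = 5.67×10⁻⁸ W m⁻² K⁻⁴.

For two large parallel gray plates, q = σ(T₁⁴ − T₂⁴) / (1/ε₁ + 1/ε₂ − 1).
1/ε₁ + 1/ε₂ − 1 = 1/0.75 + 1/0.54 − 1 = 2.185.
T₁⁴ − T₂⁴ = 2.74×10^12 − 7.57×10^9 = 2.73×10^12 K⁴.
q = 5.67×10⁻⁸ × 2.73×10^12 / 2.185 = 70800 W/m².

q ≈ 70800 W/m²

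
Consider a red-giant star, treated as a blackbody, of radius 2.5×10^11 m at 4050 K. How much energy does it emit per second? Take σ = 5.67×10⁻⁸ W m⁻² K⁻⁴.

A = 4πr² = 4π × (2.5×10^11)² = 7.85×10^23 m².
P = σAT⁴ = 5.67×10⁻⁸ × 7.85×10^23 × (4050)⁴ = 5.67×10⁻⁸ × 7.85×10^23 × 2.69×10^14.
P = 1.20×10^31 W.

P ≈ 1.20×10^31 W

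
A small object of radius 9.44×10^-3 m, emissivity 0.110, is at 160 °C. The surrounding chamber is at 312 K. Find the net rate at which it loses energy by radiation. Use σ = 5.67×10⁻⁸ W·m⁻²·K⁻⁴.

A = 4πr² = 4π × (9.44×10^-3)² = 1.12×10^-3 m².
Convert: 160 °C = 433 K.
Q = εσA(T⁴ − T_s⁴). T⁴ − T_s⁴ = (433)⁴ − (312)⁴ = 3.52×10^10 − 9.48×10^9 = 2.57×10^10 K⁴.
Q = 0.110 × 5.67×10⁻⁸ × 1.12×10^-3 × 2.57×10^10 = 0.179 W.

Q ≈ 0.179 W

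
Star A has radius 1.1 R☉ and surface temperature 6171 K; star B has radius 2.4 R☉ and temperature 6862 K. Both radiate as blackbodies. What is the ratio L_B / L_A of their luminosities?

L = 4πR²σT⁴ ∝ R²T⁴, so L_B/L_A = (2.4/1.1)² × (6862/6171)⁴ = 4.76 × 1.53 = 7.28.

L_B/L_A ≈ 7.28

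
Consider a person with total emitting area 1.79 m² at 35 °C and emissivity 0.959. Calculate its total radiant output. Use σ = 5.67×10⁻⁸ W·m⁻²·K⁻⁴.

P ≈ 876 W

35 °C = 308 K.
P = εσAT⁴ = 0.959 × 5.67×10⁻⁸ × 1.79 × (308)⁴ = 0.959 × 5.67×10⁻⁸ × 1.79 × 9.00×10^9.
P = 876 W.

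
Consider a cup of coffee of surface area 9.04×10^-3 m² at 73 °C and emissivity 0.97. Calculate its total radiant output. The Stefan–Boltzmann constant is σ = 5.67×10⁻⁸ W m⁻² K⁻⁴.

73 °C = 346 K.
Stefan–Boltzmann: P = εσAT⁴ = 0.97 × 5.67×10⁻⁸ × 9.04×10^-3 × (346)⁴ = 0.97 × 5.67×10⁻⁸ × 9.04×10^-3 × 1.43×10^10.
P = 7.13 W.

P ≈ 7.13 W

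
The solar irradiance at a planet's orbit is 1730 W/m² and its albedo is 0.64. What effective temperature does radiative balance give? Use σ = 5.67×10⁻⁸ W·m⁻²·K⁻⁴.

Power absorbed = (1−a)S·πR²; power emitted = 4πR²σT⁴. Equating and cancelling πR²:
T = ((1−a)S / 4σ)^(1/4) = (623 / (4 × 5.67×10⁻⁸))^(1/4) = (2.75×10^9)^(1/4).
T = 229 K.

T ≈ 229 K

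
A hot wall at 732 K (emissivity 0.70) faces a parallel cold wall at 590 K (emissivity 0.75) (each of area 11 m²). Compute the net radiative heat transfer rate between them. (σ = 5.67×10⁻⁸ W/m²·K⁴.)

For two large parallel gray plates, q = σ(T₁⁴ − T₂⁴) / (1/ε₁ + 1/ε₂ − 1).
1/ε₁ + 1/ε₂ − 1 = 1/0.70 + 1/0.75 − 1 = 1.762.
T₁⁴ − T₂⁴ = 2.87×10^11 − 1.21×10^11 = 1.66×10^11 K⁴.
q = 5.67×10⁻⁸ × 1.66×10^11 / 1.762 = 5340 W/m².
Q = q·A = 5340 × 11 = 58700 W.

Q ≈ 58700 W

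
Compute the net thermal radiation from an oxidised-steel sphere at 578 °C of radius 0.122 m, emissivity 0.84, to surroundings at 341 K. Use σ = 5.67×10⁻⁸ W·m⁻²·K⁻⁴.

A = 4πr² = 4π × (0.122)² = 0.187 m².
Convert: 578 °C = 851 K.
Q = εσA(T⁴ − T_s⁴). T⁴ − T_s⁴ = (851)⁴ − (341)⁴ = 5.24×10^11 − 1.35×10^10 = 5.11×10^11 K⁴.
Q = 0.84 × 5.67×10⁻⁸ × 0.187 × 5.11×10^11 = 4550 W.

Q ≈ 4550 W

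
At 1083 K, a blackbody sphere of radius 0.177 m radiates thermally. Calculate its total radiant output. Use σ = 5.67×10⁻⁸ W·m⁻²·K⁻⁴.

P ≈ 30700 W

A = 4πr² = 4π × (0.177)² = 0.394 m².
P = σAT⁴ = 5.67×10⁻⁸ × 0.394 × (1083)⁴ = 5.67×10⁻⁸ × 0.394 × 1.38×10^12.
P = 30700 W.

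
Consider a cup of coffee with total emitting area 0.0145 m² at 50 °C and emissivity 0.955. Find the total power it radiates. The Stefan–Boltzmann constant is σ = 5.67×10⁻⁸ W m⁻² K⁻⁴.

50 °C = 323 K.
Stefan–Boltzmann: P = εσAT⁴ = 0.955 × 5.67×10⁻⁸ × 0.0145 × (323)⁴ = 0.955 × 5.67×10⁻⁸ × 0.0145 × 1.09×10^10.
P = 8.55 W.

P ≈ 8.55 W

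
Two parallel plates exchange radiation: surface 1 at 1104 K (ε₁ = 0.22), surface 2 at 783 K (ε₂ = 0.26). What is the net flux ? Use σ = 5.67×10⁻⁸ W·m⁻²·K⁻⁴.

For two large parallel gray plates, q = σ(T₁⁴ − T₂⁴) / (1/ε₁ + 1/ε₂ − 1).
1/ε₁ + 1/ε₂ − 1 = 1/0.22 + 1/0.26 − 1 = 7.392.
T₁⁴ − T₂⁴ = 1.49×10^12 − 3.76×10^11 = 1.11×10^12 K⁴.
q = 5.67×10⁻⁸ × 1.11×10^12 / 7.392 = 8510 W/m².

q ≈ 8510 W/m²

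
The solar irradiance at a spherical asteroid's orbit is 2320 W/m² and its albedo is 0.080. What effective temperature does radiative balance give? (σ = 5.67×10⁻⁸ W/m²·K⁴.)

T ≈ 311 K

Power absorbed = (1−a)S·πR²; power emitted = 4πR²σT⁴. Equating and cancelling πR²:
T = ((1−a)S / 4σ)^(1/4) = (2130 / (4 × 5.67×10⁻⁸))^(1/4) = (9.41×10^9)^(1/4).
T = 311 K.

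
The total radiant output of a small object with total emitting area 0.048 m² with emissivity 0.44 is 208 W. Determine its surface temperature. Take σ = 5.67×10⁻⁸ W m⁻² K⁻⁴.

From P = εσAT⁴, T = (P / εσA)^(1/4) = (208 / (0.44 × 5.67×10⁻⁸ × 0.0480))^(1/4).
T = (1.74×10^11)^(1/4) = 646 K.

T ≈ 646 K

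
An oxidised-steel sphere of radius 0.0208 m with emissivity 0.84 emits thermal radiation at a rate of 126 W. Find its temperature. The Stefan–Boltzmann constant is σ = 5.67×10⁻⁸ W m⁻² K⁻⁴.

A = 4πr² = 4π × (0.0208)² = 5.44×10^-3 m².
From P = εσAT⁴, T = (P / εσA)^(1/4) = (126 / (0.84 × 5.67×10⁻⁸ × 5.44×10^-3))^(1/4).
T = (4.87×10^11)^(1/4) = 835 K.

T ≈ 835 K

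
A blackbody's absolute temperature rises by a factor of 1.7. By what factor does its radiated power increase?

factor ≈ 8.35

P ∝ T⁴, so the power scales as (1.7)⁴ = 8.35.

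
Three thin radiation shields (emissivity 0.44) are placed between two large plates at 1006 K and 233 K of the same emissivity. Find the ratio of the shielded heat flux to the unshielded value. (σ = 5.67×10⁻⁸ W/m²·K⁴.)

With N identical shields there are N+1 = 4 gaps in series, each with the same radiative resistance, so the flux falls to 1/(N+1) of its unshielded value.

ratio ≈ 0.250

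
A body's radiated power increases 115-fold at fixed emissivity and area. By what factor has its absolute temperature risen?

factor ≈ 3.27

P ∝ T⁴ ⇒ T ∝ P^(1/4), so T scales by (115)^(1/4) = 3.27.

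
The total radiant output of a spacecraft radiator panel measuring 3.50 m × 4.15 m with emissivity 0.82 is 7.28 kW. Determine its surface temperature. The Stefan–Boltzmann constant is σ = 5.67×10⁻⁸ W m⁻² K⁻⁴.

T ≈ 322 K

A = 3.50 × 4.15 = 14.5 m².
From P = εσAT⁴, T = (P / εσA)^(1/4) = (7280 / (0.82 × 5.67×10⁻⁸ × 14.5))^(1/4).
T = (1.08×10^10)^(1/4) = 322 K.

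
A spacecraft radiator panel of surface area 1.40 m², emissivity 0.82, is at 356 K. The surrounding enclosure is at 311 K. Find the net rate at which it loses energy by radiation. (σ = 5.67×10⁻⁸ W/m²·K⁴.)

Q = εσA(T⁴ − T_s⁴). T⁴ − T_s⁴ = (356)⁴ − (311)⁴ = 1.61×10^10 − 9.35×10^9 = 6.71×10^9 K⁴.
Q = 0.82 × 5.67×10⁻⁸ × 1.40 × 6.71×10^9 = 437 W.

Q ≈ 437 W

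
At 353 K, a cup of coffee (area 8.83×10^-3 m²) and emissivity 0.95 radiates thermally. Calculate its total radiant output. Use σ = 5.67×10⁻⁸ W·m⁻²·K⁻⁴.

P ≈ 7.39 W

Stefan–Boltzmann: P = εσAT⁴ = 0.95 × 5.67×10⁻⁸ × 8.83×10^-3 × (353)⁴ = 0.95 × 5.67×10⁻⁸ × 8.83×10^-3 × 1.55×10^10.
P = 7.39 W.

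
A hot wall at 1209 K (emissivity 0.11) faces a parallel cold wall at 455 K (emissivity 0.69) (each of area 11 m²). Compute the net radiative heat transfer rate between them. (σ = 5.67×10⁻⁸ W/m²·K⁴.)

For two large parallel gray plates, q = σ(T₁⁴ − T₂⁴) / (1/ε₁ + 1/ε₂ − 1).
1/ε₁ + 1/ε₂ − 1 = 1/0.11 + 1/0.69 − 1 = 9.540.
T₁⁴ − T₂⁴ = 2.14×10^12 − 4.29×10^10 = 2.09×10^12 K⁴.
q = 5.67×10⁻⁸ × 2.09×10^12 / 9.540 = 12400 W/m².
Q = q·A = 12400 × 11 = 1.37×10^5 W.

Q ≈ 1.37×10^5 W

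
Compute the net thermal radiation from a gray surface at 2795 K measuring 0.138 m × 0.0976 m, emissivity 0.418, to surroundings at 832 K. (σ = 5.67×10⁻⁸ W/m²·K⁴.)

A = 0.138 × 0.0976 = 0.0135 m².
Q = εσA(T⁴ − T_s⁴). T⁴ − T_s⁴ = (2795)⁴ − (832)⁴ = 6.10×10^13 − 4.79×10^11 = 6.05×10^13 K⁴.
Q = 0.418 × 5.67×10⁻⁸ × 0.0135 × 6.05×10^13 = 19300 W.

Q ≈ 19300 W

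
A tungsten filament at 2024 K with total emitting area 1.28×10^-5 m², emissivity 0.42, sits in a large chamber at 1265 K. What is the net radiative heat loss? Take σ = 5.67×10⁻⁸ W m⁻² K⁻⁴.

Q ≈ 4.33 W

Q = εσA(T⁴ − T_s⁴). T⁴ − T_s⁴ = (2024)⁴ − (1265)⁴ = 1.68×10^13 − 2.56×10^12 = 1.42×10^13 K⁴.
Q = 0.42 × 5.67×10⁻⁸ × 1.28×10^-5 × 1.42×10^13 = 4.33 W.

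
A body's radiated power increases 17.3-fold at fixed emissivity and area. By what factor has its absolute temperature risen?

P ∝ T⁴ ⇒ T ∝ P^(1/4), so T scales by (17.3)^(1/4) = 2.04.

factor ≈ 2.04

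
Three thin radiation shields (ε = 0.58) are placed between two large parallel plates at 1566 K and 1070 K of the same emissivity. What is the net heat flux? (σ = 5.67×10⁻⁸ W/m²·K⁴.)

q ≈ 27200 W/m²

Each of the 4 gaps contributes resistance (2/ε − 1) = 2/0.58 − 1 = 2.448; total = 9.793.
q = σ(T₁⁴ − T₂⁴) / 9.793 = 5.67×10⁻⁸ × 4.70×10^12 / 9.793 = 27200 W/m².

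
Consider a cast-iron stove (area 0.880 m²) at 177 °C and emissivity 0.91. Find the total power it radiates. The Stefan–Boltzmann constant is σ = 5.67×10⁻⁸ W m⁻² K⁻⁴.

177 °C = 450 K.
P = εσAT⁴ = 0.91 × 5.67×10⁻⁸ × 0.880 × (450)⁴ = 0.91 × 5.67×10⁻⁸ × 0.880 × 4.10×10^10.
P = 1860 W.

P ≈ 1860 W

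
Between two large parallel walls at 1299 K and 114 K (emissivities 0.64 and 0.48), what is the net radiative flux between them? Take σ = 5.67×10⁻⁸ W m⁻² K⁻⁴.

q ≈ 61000 W/m²

For two large parallel gray plates, q = σ(T₁⁴ − T₂⁴) / (1/ε₁ + 1/ε₂ − 1).
1/ε₁ + 1/ε₂ − 1 = 1/0.64 + 1/0.48 − 1 = 2.646.
T₁⁴ − T₂⁴ = 2.85×10^12 − 1.69×10^8 = 2.85×10^12 K⁴.
q = 5.67×10⁻⁸ × 2.85×10^12 / 2.646 = 61000 W/m².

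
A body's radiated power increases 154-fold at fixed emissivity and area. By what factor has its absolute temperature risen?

factor ≈ 3.52

P ∝ T⁴ ⇒ T ∝ P^(1/4), so T scales by (154)^(1/4) = 3.52.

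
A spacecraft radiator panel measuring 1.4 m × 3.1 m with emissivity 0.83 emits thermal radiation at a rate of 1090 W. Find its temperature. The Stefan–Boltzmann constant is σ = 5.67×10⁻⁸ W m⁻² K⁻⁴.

A = 1.4 × 3.1 = 4.34 m².
From P = εσAT⁴, T = (P / εσA)^(1/4) = (1090 / (0.83 × 5.67×10⁻⁸ × 4.34))^(1/4).
T = (5.34×10^9)^(1/4) = 270 K.

T ≈ 270 K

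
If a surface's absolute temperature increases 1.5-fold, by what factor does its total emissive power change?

factor ≈ 5.06

P ∝ T⁴, so the power scales as (1.5)⁴ = 5.06.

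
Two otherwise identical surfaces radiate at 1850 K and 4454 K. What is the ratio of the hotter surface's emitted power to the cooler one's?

P ∝ T⁴, so the ratio is (4454/1850)⁴ = (2.408)⁴ = 33.6.

ratio ≈ 33.6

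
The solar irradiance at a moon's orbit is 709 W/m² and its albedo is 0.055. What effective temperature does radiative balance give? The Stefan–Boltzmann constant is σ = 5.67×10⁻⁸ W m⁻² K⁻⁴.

T ≈ 233 K

Power absorbed = (1−a)S·πR²; power emitted = 4πR²σT⁴. Equating and cancelling πR²:
T = ((1−a)S / 4σ)^(1/4) = (670 / (4 × 5.67×10⁻⁸))^(1/4) = (2.95×10^9)^(1/4).
T = 233 K.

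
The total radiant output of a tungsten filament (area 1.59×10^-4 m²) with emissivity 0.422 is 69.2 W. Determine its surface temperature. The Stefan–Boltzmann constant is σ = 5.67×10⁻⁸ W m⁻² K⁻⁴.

T ≈ 2070 K

From P = εσAT⁴, T = (P / εσA)^(1/4) = (69.2 / (0.422 × 5.67×10⁻⁸ × 1.59×10^-4))^(1/4).
T = (1.82×10^13)^(1/4) = 2070 K.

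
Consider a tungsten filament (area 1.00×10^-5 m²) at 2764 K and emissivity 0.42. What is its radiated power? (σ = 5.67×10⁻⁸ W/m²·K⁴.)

P ≈ 13.9 W

P = εσAT⁴ = 0.42 × 5.67×10⁻⁸ × 1.00×10^-5 × (2764)⁴ = 0.42 × 5.67×10⁻⁸ × 1.00×10^-5 × 5.84×10^13.
P = 13.9 W.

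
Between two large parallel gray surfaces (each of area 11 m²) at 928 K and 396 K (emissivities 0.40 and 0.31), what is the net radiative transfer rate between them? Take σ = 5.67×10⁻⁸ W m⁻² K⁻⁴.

For two large parallel gray plates, q = σ(T₁⁴ − T₂⁴) / (1/ε₁ + 1/ε₂ − 1).
1/ε₁ + 1/ε₂ − 1 = 1/0.40 + 1/0.31 − 1 = 4.726.
T₁⁴ − T₂⁴ = 7.42×10^11 − 2.46×10^10 = 7.17×10^11 K⁴.
q = 5.67×10⁻⁸ × 7.17×10^11 / 4.726 = 8600 W/m².
Q = q·A = 8600 × 11 = 94600 W.

Q ≈ 94600 W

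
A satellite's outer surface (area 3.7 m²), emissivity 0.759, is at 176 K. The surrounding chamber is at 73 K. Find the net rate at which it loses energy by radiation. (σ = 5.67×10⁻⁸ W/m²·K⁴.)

Q = εσA(T⁴ − T_s⁴). T⁴ − T_s⁴ = (176)⁴ − (73)⁴ = 9.60×10^8 − 2.84×10^7 = 9.31×10^8 K⁴.
Q = 0.759 × 5.67×10⁻⁸ × 3.70 × 9.31×10^8 = 148 W.

Q ≈ 148 W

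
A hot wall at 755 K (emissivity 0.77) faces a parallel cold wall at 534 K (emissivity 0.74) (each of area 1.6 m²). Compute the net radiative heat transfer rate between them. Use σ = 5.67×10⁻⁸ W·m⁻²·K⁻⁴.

For two large parallel gray plates, q = σ(T₁⁴ − T₂⁴) / (1/ε₁ + 1/ε₂ − 1).
1/ε₁ + 1/ε₂ − 1 = 1/0.77 + 1/0.74 − 1 = 1.650.
T₁⁴ − T₂⁴ = 3.25×10^11 − 8.13×10^10 = 2.44×10^11 K⁴.
q = 5.67×10⁻⁸ × 2.44×10^11 / 1.650 = 8370 W/m².
Q = q·A = 8370 × 1.6 = 13400 W.

Q ≈ 13400 W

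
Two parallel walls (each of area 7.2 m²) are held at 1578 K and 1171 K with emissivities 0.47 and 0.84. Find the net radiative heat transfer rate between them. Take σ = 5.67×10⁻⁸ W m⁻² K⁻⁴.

For two large parallel gray plates, q = σ(T₁⁴ − T₂⁴) / (1/ε₁ + 1/ε₂ − 1).
1/ε₁ + 1/ε₂ − 1 = 1/0.47 + 1/0.84 − 1 = 2.318.
T₁⁴ − T₂⁴ = 6.20×10^12 − 1.88×10^12 = 4.32×10^12 K⁴.
q = 5.67×10⁻⁸ × 4.32×10^12 / 2.318 = 1.06×10^5 W/m².
Q = q·A = 1.06×10^5 × 7.2 = 7.61×10^5 W.

Q ≈ 7.61×10^5 W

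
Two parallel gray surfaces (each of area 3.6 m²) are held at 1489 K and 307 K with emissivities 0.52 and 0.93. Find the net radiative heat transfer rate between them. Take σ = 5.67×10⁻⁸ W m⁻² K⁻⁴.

Q ≈ 5.01×10^5 W

For two large parallel gray plates, q = σ(T₁⁴ − T₂⁴) / (1/ε₁ + 1/ε₂ − 1).
1/ε₁ + 1/ε₂ − 1 = 1/0.52 + 1/0.93 − 1 = 1.998.
T₁⁴ − T₂⁴ = 4.92×10^12 − 8.88×10^9 = 4.91×10^12 K⁴.
q = 5.67×10⁻⁸ × 4.91×10^12 / 1.998 = 1.39×10^5 W/m².
Q = q·A = 1.39×10^5 × 3.6 = 5.01×10^5 W.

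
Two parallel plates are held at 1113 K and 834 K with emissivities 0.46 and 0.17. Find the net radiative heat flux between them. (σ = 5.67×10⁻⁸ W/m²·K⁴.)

q ≈ 8440 W/m²

For two large parallel gray plates, q = σ(T₁⁴ − T₂⁴) / (1/ε₁ + 1/ε₂ − 1).
1/ε₁ + 1/ε₂ − 1 = 1/0.46 + 1/0.17 − 1 = 7.056.
T₁⁴ − T₂⁴ = 1.53×10^12 − 4.84×10^11 = 1.05×10^12 K⁴.
q = 5.67×10⁻⁸ × 1.05×10^12 / 7.056 = 8440 W/m².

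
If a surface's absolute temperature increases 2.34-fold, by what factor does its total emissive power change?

P ∝ T⁴, so the power scales as (2.34)⁴ = 30.0.

factor ≈ 30.0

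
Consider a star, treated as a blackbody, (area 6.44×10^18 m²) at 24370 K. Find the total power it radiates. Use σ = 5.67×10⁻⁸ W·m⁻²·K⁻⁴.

P = σAT⁴ = 5.67×10⁻⁸ × 6.44×10^18 × (24370)⁴ = 5.67×10⁻⁸ × 6.44×10^18 × 3.53×10^17.
P = 1.29×10^29 W.

P ≈ 1.29×10^29 W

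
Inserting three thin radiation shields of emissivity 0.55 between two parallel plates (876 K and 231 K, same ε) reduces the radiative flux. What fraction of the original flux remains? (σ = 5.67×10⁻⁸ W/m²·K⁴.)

With N identical shields there are N+1 = 4 gaps in series, each with the same radiative resistance, so the flux falls to 1/(N+1) of its unshielded value.

ratio ≈ 0.250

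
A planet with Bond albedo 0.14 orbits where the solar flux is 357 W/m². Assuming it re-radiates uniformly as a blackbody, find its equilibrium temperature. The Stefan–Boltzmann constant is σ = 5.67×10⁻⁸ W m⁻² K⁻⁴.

T ≈ 192 K

Power absorbed = (1−a)S·πR²; power emitted = 4πR²σT⁴. Equating and cancelling πR²:
T = ((1−a)S / 4σ)^(1/4) = (307 / (4 × 5.67×10⁻⁸))^(1/4) = (1.35×10^9)^(1/4).
T = 192 K.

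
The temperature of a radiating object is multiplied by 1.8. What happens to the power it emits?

P ∝ T⁴, so the power scales as (1.8)⁴ = 10.5.

factor ≈ 10.5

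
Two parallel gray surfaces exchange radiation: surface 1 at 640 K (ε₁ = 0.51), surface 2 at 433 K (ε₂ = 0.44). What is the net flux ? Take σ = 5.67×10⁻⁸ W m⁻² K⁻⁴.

For two large parallel gray plates, q = σ(T₁⁴ − T₂⁴) / (1/ε₁ + 1/ε₂ − 1).
1/ε₁ + 1/ε₂ − 1 = 1/0.51 + 1/0.44 − 1 = 3.234.
T₁⁴ − T₂⁴ = 1.68×10^11 − 3.52×10^10 = 1.33×10^11 K⁴.
q = 5.67×10⁻⁸ × 1.33×10^11 / 3.234 = 2330 W/m².

q ≈ 2330 W/m²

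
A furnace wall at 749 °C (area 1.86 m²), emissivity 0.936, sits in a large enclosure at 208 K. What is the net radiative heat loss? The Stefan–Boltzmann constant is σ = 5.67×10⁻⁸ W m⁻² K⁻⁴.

Q ≈ 1.08×10^5 W

Convert: 749 °C = 1022 K.
Q = εσA(T⁴ − T_s⁴). T⁴ − T_s⁴ = (1022)⁴ − (208)⁴ = 1.09×10^12 − 1.87×10^9 = 1.09×10^12 K⁴.
Q = 0.936 × 5.67×10⁻⁸ × 1.86 × 1.09×10^12 = 1.08×10^5 W.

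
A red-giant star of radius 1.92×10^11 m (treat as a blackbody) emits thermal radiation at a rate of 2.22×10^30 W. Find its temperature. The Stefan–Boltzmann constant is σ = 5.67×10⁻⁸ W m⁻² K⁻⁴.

A = 4πr² = 4π × (1.92×10^11)² = 4.63×10^23 m².
From P = σAT⁴, T = (P / σA)^(1/4) = (2.22×10^30 / (5.67×10⁻⁸ × 4.63×10^23))^(1/4).
T = (8.45×10^13)^(1/4) = 3030 K.

T ≈ 3030 K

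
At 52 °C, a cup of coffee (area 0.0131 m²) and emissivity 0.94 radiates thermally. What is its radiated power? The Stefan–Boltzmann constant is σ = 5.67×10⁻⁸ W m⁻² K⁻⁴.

P ≈ 7.79 W

52 °C = 325 K.
Stefan–Boltzmann: P = εσAT⁴ = 0.94 × 5.67×10⁻⁸ × 0.0131 × (325)⁴ = 0.94 × 5.67×10⁻⁸ × 0.0131 × 1.12×10^10.
P = 7.79 W.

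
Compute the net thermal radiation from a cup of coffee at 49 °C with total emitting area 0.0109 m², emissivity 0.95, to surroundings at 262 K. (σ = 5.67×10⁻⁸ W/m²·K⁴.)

Q ≈ 3.55 W

Convert: 49 °C = 322 K.
Q = εσA(T⁴ − T_s⁴). T⁴ − T_s⁴ = (322)⁴ − (262)⁴ = 1.08×10^10 − 4.71×10^9 = 6.04×10^9 K⁴.
Q = 0.95 × 5.67×10⁻⁸ × 0.0109 × 6.04×10^9 = 3.55 W.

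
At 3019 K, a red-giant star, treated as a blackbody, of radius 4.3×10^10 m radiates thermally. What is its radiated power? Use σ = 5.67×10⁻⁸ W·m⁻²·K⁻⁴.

P ≈ 1.09×10^29 W

A = 4πr² = 4π × (4.3×10^10)² = 2.32×10^22 m².
P = σAT⁴ = 5.67×10⁻⁸ × 2.32×10^22 × (3019)⁴ = 5.67×10⁻⁸ × 2.32×10^22 × 8.31×10^13.
P = 1.09×10^29 W.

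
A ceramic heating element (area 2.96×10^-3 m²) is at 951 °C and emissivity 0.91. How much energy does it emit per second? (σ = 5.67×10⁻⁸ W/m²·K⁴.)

P ≈ 343 W

951 °C = 1224 K.
Stefan–Boltzmann: P = εσAT⁴ = 0.91 × 5.67×10⁻⁸ × 2.96×10^-3 × (1224)⁴ = 0.91 × 5.67×10⁻⁸ × 2.96×10^-3 × 2.24×10^12.
P = 343 W.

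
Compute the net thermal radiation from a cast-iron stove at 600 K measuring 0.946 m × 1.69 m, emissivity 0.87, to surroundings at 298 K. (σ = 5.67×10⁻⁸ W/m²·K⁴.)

Q ≈ 9600 W

A = 0.946 × 1.69 = 1.60 m².
Q = εσA(T⁴ − T_s⁴). T⁴ − T_s⁴ = (600)⁴ − (298)⁴ = 1.30×10^11 − 7.89×10^9 = 1.22×10^11 K⁴.
Q = 0.87 × 5.67×10⁻⁸ × 1.60 × 1.22×10^11 = 9600 W.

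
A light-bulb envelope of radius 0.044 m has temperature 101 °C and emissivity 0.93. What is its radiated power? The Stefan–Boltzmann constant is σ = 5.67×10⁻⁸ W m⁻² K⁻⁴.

A = 4πr² = 4π × (0.044)² = 0.0243 m².
101 °C = 374 K.
P = εσAT⁴ = 0.93 × 5.67×10⁻⁸ × 0.0243 × (374)⁴ = 0.93 × 5.67×10⁻⁸ × 0.0243 × 1.96×10^10.
P = 25.1 W.

P ≈ 25.1 W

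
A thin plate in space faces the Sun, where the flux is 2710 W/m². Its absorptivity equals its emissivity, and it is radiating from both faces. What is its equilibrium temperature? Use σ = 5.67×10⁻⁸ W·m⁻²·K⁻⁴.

Absorbed flux αS = emitted flux 2εσT⁴ per unit area; with α = ε this gives T = (S/2σ)^(1/4).
T = (2710 / (2 × 5.67×10⁻⁸))^(1/4) = (2.39×10^10)^(1/4).
T = 393 K.

T ≈ 393 K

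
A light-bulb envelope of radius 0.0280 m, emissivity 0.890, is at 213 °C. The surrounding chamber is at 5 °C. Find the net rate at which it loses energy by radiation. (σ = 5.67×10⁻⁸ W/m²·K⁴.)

A = 4πr² = 4π × (0.0280)² = 9.85×10^-3 m².
Convert: 213 °C = 486 K; 5 °C = 278 K.
Q = εσA(T⁴ − T_s⁴). T⁴ − T_s⁴ = (486)⁴ − (278)⁴ = 5.58×10^10 − 5.97×10^9 = 4.98×10^10 K⁴.
Q = 0.890 × 5.67×10⁻⁸ × 9.85×10^-3 × 4.98×10^10 = 24.8 W.

Q ≈ 24.8 W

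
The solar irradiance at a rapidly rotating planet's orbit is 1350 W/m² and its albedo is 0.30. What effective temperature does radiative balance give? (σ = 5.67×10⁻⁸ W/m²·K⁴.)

Power absorbed = (1−a)S·πR²; power emitted = 4πR²σT⁴. Equating and cancelling πR²:
T = ((1−a)S / 4σ)^(1/4) = (945 / (4 × 5.67×10⁻⁸))^(1/4) = (4.17×10^9)^(1/4).
T = 254 K.

T ≈ 254 K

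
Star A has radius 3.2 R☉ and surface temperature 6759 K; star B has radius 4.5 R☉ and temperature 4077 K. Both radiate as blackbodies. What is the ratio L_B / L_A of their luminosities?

L = 4πR²σT⁴ ∝ R²T⁴, so L_B/L_A = (4.5/3.2)² × (4077/6759)⁴ = 1.98 × 0.132 = 0.262.

L_B/L_A ≈ 0.262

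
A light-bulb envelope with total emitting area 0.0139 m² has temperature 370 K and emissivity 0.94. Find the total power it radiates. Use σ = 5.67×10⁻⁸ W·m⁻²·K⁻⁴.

P ≈ 13.9 W

P = εσAT⁴ = 0.94 × 5.67×10⁻⁸ × 0.0139 × (370)⁴ = 0.94 × 5.67×10⁻⁸ × 0.0139 × 1.87×10^10.
P = 13.9 W.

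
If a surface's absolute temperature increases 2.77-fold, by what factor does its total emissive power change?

factor ≈ 58.9

P ∝ T⁴, so the power scales as (2.77)⁴ = 58.9.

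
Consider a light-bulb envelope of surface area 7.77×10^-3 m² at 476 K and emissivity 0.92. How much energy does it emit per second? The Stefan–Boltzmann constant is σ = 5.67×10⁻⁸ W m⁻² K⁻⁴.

P ≈ 20.8 W

P = εσAT⁴ = 0.92 × 5.67×10⁻⁸ × 7.77×10^-3 × (476)⁴ = 0.92 × 5.67×10⁻⁸ × 7.77×10^-3 × 5.13×10^10.
P = 20.8 W.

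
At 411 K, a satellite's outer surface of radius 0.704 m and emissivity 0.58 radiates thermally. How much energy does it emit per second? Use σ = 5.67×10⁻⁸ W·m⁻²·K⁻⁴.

A = 4πr² = 4π × (0.704)² = 6.23 m².
Stefan–Boltzmann: P = εσAT⁴ = 0.58 × 5.67×10⁻⁸ × 6.23 × (411)⁴ = 0.58 × 5.67×10⁻⁸ × 6.23 × 2.85×10^10.
P = 5840 W.

P ≈ 5840 W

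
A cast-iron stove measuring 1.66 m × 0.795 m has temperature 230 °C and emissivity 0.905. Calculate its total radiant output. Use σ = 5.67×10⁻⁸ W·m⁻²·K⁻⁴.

A = 1.66 × 0.795 = 1.32 m².
230 °C = 503 K.
P = εσAT⁴ = 0.905 × 5.67×10⁻⁸ × 1.32 × (503)⁴ = 0.905 × 5.67×10⁻⁸ × 1.32 × 6.40×10^10.
P = 4330 W.

P ≈ 4330 W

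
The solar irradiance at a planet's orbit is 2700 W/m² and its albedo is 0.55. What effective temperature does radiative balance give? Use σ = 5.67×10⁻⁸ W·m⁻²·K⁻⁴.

T ≈ 271 K

Power absorbed = (1−a)S·πR²; power emitted = 4πR²σT⁴. Equating and cancelling πR²:
T = ((1−a)S / 4σ)^(1/4) = (1210 / (4 × 5.67×10⁻⁸))^(1/4) = (5.36×10^9)^(1/4).
T = 271 K.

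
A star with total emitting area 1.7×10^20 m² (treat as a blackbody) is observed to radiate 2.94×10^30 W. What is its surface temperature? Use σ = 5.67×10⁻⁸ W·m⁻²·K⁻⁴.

From P = σAT⁴, T = (P / σA)^(1/4) = (2.94×10^30 / (5.67×10⁻⁸ × 1.70×10^20))^(1/4).
T = (3.05×10^17)^(1/4) = 23500 K.

T ≈ 23500 K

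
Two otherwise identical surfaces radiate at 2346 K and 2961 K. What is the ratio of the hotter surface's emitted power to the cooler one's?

ratio ≈ 2.54

P ∝ T⁴, so the ratio is (2961/2346)⁴ = (1.262)⁴ = 2.54.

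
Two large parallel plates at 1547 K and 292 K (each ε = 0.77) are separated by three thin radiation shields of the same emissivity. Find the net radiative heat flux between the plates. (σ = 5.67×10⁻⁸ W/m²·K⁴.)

Each of the 4 gaps contributes resistance (2/ε − 1) = 2/0.77 − 1 = 1.597; total = 6.390.
q = σ(T₁⁴ − T₂⁴) / 6.390 = 5.67×10⁻⁸ × 5.72×10^12 / 6.390 = 50800 W/m².

q ≈ 50800 W/m²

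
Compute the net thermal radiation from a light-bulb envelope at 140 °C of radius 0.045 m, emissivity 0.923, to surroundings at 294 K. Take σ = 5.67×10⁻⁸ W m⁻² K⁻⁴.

Q ≈ 28.8 W

A = 4πr² = 4π × (0.045)² = 0.0254 m².
Convert: 140 °C = 413 K.
Q = εσA(T⁴ − T_s⁴). T⁴ − T_s⁴ = (413)⁴ − (294)⁴ = 2.91×10^10 − 7.47×10^9 = 2.16×10^10 K⁴.
Q = 0.923 × 5.67×10⁻⁸ × 0.0254 × 2.16×10^10 = 28.8 W.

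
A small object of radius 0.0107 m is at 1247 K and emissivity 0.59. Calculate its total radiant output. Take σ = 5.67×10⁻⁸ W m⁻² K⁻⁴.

A = 4πr² = 4π × (0.0107)² = 1.44×10^-3 m².
P = εσAT⁴ = 0.59 × 5.67×10⁻⁸ × 1.44×10^-3 × (1247)⁴ = 0.59 × 5.67×10⁻⁸ × 1.44×10^-3 × 2.42×10^12.
P = 116 W.

P ≈ 116 W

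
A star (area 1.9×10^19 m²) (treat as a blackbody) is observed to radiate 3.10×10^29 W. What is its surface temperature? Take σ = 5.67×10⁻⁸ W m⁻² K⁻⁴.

From P = σAT⁴, T = (P / σA)^(1/4) = (3.10×10^29 / (5.67×10⁻⁸ × 1.90×10^19))^(1/4).
T = (2.88×10^17)^(1/4) = 23200 K.

T ≈ 23200 K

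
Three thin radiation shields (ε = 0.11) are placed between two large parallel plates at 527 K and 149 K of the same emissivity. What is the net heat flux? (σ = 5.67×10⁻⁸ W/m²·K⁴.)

Each of the 4 gaps contributes resistance (2/ε − 1) = 2/0.11 − 1 = 17.18; total = 68.73.
q = σ(T₁⁴ − T₂⁴) / 68.73 = 5.67×10⁻⁸ × 7.66×10^10 / 68.73 = 63.2 W/m².

q ≈ 63.2 W/m²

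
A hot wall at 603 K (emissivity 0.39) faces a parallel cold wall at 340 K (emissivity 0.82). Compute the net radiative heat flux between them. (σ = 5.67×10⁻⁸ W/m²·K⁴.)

For two large parallel gray plates, q = σ(T₁⁴ − T₂⁴) / (1/ε₁ + 1/ε₂ − 1).
1/ε₁ + 1/ε₂ − 1 = 1/0.39 + 1/0.82 − 1 = 2.784.
T₁⁴ − T₂⁴ = 1.32×10^11 − 1.34×10^10 = 1.19×10^11 K⁴.
q = 5.67×10⁻⁸ × 1.19×10^11 / 2.784 = 2420 W/m².

q ≈ 2420 W/m²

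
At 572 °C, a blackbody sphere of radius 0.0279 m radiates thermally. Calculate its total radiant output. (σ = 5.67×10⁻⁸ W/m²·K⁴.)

A = 4πr² = 4π × (0.0279)² = 9.78×10^-3 m².
572 °C = 845 K.
P = σAT⁴ = 5.67×10⁻⁸ × 9.78×10^-3 × (845)⁴ = 5.67×10⁻⁸ × 9.78×10^-3 × 5.10×10^11.
P = 283 W.

P ≈ 283 W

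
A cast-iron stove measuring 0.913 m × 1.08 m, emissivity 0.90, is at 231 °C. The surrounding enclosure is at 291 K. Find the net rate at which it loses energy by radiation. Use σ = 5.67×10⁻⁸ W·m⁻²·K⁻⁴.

A = 0.913 × 1.08 = 0.986 m².
Convert: 231 °C = 504 K.
Q = εσA(T⁴ − T_s⁴). T⁴ − T_s⁴ = (504)⁴ − (291)⁴ = 6.45×10^10 − 7.17×10^9 = 5.74×10^10 K⁴.
Q = 0.90 × 5.67×10⁻⁸ × 0.986 × 5.74×10^10 = 2890 W.

Q ≈ 2890 W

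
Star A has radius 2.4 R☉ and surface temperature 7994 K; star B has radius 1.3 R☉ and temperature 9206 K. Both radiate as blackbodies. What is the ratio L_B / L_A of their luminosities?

L_B/L_A ≈ 0.516

L = 4πR²σT⁴ ∝ R²T⁴, so L_B/L_A = (1.3/2.4)² × (9206/7994)⁴ = 0.293 × 1.76 = 0.516.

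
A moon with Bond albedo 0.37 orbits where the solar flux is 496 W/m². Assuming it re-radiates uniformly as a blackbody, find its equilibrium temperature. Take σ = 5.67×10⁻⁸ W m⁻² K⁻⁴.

Power absorbed = (1−a)S·πR²; power emitted = 4πR²σT⁴. Equating and cancelling πR²:
T = ((1−a)S / 4σ)^(1/4) = (312 / (4 × 5.67×10⁻⁸))^(1/4) = (1.38×10^9)^(1/4).
T = 193 K.

T ≈ 193 K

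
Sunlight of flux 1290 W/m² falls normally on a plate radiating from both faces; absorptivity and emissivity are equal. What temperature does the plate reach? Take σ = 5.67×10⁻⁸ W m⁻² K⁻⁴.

Absorbed flux αS = emitted flux 2εσT⁴ per unit area; with α = ε this gives T = (S/2σ)^(1/4).
T = (1290 / (2 × 5.67×10⁻⁸))^(1/4) = (1.14×10^10)^(1/4).
T = 327 K.

T ≈ 327 K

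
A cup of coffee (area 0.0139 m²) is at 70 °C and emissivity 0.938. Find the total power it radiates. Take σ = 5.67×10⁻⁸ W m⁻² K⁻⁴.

70 °C = 343 K.
Stefan–Boltzmann: P = εσAT⁴ = 0.938 × 5.67×10⁻⁸ × 0.0139 × (343)⁴ = 0.938 × 5.67×10⁻⁸ × 0.0139 × 1.38×10^10.
P = 10.2 W.

P ≈ 10.2 W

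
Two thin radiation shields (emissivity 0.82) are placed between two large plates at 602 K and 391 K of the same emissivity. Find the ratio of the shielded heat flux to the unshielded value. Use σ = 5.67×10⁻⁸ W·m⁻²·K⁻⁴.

With N identical shields there are N+1 = 3 gaps in series, each with the same radiative resistance, so the flux falls to 1/(N+1) of its unshielded value.

ratio ≈ 0.333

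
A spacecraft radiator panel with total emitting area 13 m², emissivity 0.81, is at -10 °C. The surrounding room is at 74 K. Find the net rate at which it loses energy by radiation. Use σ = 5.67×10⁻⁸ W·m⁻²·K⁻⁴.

Q ≈ 2840 W

Convert: -10 °C = 263 K.
Q = εσA(T⁴ − T_s⁴). T⁴ − T_s⁴ = (263)⁴ − (74)⁴ = 4.78×10^9 − 3.00×10^7 = 4.75×10^9 K⁴.
Q = 0.81 × 5.67×10⁻⁸ × 13.0 × 4.75×10^9 = 2840 W.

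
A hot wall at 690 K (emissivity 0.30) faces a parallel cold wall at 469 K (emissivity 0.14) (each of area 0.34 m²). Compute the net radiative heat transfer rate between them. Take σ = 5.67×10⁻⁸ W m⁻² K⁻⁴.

Q ≈ 363 W

For two large parallel gray plates, q = σ(T₁⁴ − T₂⁴) / (1/ε₁ + 1/ε₂ − 1).
1/ε₁ + 1/ε₂ − 1 = 1/0.30 + 1/0.14 − 1 = 9.476.
T₁⁴ − T₂⁴ = 2.27×10^11 − 4.84×10^10 = 1.78×10^11 K⁴.
q = 5.67×10⁻⁸ × 1.78×10^11 / 9.476 = 1070 W/m².
Q = q·A = 1070 × 0.34 = 363 W.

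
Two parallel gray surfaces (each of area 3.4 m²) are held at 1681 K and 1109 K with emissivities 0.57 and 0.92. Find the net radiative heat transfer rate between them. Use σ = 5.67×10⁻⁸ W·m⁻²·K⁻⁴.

For two large parallel gray plates, q = σ(T₁⁴ − T₂⁴) / (1/ε₁ + 1/ε₂ − 1).
1/ε₁ + 1/ε₂ − 1 = 1/0.57 + 1/0.92 − 1 = 1.841.
T₁⁴ − T₂⁴ = 7.98×10^12 − 1.51×10^12 = 6.47×10^12 K⁴.
q = 5.67×10⁻⁸ × 6.47×10^12 / 1.841 = 1.99×10^5 W/m².
Q = q·A = 1.99×10^5 × 3.4 = 6.78×10^5 W.

Q ≈ 6.78×10^5 W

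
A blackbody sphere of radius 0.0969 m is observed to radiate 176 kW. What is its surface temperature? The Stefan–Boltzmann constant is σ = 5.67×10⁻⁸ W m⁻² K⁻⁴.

A = 4πr² = 4π × (0.0969)² = 0.118 m².
From P = σAT⁴, T = (P / σA)^(1/4) = (1.76×10^5 / (5.67×10⁻⁸ × 0.118))^(1/4).
T = (2.63×10^13)^(1/4) = 2260 K.

T ≈ 2260 K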